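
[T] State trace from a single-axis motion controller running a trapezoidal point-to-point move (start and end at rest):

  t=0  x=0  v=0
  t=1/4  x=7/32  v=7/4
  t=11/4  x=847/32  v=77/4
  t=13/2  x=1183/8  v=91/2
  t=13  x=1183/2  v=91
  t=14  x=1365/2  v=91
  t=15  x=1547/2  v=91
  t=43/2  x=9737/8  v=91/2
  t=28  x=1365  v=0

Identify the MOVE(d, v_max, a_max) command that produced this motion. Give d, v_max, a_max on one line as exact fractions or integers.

d=1365 v_max=91 a_max=7

final state: t=28, x=1365, v=0 → d = 1365
a_max = (7/4−0)/(1/4−0) = 7
max v = 91 over t∈[13,15] → v_max = 91
check: 91·(13+2) = 1365 ✓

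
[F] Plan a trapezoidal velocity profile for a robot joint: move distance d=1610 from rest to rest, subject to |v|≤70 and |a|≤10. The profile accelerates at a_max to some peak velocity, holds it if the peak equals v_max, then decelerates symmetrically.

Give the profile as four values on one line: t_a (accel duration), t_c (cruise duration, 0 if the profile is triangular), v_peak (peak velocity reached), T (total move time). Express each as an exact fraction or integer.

t_a=7 t_c=16 v_peak=70 T=30

vₘ²/aₘ = 70²/10 = 490
1610 ≥ 490 so v_max reached
t_a = 70/10 = 7; v_peak = 70
d_cruise = 1610 − 490 = 1120; t_c = 1120/70 = 16
T = 2·7 + 16 = 30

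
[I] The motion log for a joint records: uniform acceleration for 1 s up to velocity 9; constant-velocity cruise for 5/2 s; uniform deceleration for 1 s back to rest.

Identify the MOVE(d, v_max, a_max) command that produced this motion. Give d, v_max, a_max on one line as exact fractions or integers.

a_max = 9/1 = 9
d_a = ½·9·1 = 9/2; d_c = 9·5/2 = 45/2
d = 2·9/2 + 45/2 = 63/2
t_c = 5/2 > 0 so v_max = 9

d=63/2 v_max=9 a_max=9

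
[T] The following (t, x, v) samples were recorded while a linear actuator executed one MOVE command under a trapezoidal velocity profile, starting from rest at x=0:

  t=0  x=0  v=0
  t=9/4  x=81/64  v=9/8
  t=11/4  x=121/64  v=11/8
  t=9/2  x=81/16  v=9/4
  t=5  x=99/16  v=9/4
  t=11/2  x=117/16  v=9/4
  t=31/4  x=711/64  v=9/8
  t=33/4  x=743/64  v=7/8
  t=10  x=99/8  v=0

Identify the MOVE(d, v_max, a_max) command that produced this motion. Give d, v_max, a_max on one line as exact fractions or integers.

final state: t=10, x=99/8, v=0 → d = 99/8
a_max = (9/8−0)/(9/4−0) = 1/2
max v = 9/4 over t∈[9/2,11/2] → v_max = 9/4
check: 9/4·(9/2+1) = 99/8 ✓

d=99/8 v_max=9/4 a_max=1/2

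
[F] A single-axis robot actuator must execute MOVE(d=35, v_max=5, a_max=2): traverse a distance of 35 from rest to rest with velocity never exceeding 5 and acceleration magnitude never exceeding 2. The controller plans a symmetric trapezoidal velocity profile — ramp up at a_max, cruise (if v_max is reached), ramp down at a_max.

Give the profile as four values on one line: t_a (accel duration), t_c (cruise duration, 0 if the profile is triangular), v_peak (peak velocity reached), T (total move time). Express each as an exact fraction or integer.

t_a=5/2 t_c=9/2 v_peak=5 T=19/2

v_max²/a_max = 5²/2 = 25/2
35 ≥ 25/2 → trapezoidal
t_a = 5/2; v_peak = 5
d_cruise = 35 − 25/2 = 45/2; t_c = (45/2)/5 = 9/2
T = 2·5/2 + 9/2 = 19/2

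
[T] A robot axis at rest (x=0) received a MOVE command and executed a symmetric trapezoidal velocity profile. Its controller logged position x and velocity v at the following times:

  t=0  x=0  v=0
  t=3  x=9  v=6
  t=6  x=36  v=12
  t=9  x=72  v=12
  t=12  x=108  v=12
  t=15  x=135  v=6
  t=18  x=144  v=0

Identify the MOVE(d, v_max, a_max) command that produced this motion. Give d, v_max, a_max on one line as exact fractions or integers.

final state: t=18, x=144, v=0 → d = 144
a_max = (6−0)/(3−0) = 2
max v = 12 over t∈[6,12] → v_max = 12
check: 12·(6+6) = 144 ✓

d=144 v_max=12 a_max=2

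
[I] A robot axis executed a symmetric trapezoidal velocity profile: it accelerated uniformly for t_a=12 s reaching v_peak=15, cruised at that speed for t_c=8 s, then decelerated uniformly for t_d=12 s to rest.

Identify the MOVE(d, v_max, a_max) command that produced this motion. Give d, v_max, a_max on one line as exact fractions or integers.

a_max = 15/12 = 5/4
d_a = ½·15·12 = 90; d_c = 15·8 = 120
d = 2·90 + 120 = 300
t_c = 8 > 0 → v_max = v_peak = 15

d=300 v_max=15 a_max=5/4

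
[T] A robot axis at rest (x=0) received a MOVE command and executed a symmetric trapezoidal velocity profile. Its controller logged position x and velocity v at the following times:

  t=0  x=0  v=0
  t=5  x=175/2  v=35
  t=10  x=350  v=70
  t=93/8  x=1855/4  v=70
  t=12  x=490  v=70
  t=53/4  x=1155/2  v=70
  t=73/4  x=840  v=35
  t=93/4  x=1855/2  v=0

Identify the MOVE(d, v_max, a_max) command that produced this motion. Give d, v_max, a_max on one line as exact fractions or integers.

d=1855/2 v_max=70 a_max=7

final state: t=93/4, x=1855/2, v=0 → d = 1855/2
a_max = (35−0)/(5−0) = 7
max v = 70 over t∈[10,53/4] → v_max = 70
check: 70·(10+13/4) = 1855/2 ✓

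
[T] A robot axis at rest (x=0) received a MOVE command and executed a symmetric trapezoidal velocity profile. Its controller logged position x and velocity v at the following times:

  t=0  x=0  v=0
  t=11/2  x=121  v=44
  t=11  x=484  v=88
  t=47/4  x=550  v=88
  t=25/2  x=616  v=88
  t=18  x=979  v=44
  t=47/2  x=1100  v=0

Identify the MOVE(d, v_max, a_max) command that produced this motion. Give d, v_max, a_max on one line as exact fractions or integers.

final state: t=47/2, x=1100, v=0 → d = 1100
a_max = (44−0)/(11/2−0) = 8
max v = 88 over t∈[11,25/2] → v_max = 88
check: 88·(11+3/2) = 1100 ✓

d=1100 v_max=88 a_max=8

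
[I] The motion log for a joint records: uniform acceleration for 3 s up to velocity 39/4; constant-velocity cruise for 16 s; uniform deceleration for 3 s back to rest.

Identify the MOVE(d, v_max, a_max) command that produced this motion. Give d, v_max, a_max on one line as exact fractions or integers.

a_max = (39/4)/3 = 13/4
d_a = ½·39/4·3 = 117/8; d_c = 39/4·16 = 156
d = 2·117/8 + 156 = 741/4
t_c = 16 > 0 ⇒ limit active, v_max = 39/4

d=741/4 v_max=39/4 a_max=13/4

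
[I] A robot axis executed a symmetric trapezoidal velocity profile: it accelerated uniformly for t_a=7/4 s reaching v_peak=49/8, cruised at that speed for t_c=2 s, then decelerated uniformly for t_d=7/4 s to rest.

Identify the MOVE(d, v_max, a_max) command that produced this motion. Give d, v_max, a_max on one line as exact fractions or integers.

a_max = (49/8)/(7/4) = 7/2
d_a = ½·49/8·7/4 = 343/64; d_c = 49/8·2 = 49/4
d = 2·343/64 + 49/4 = 735/32
t_c = 2 > 0 ⇒ limit active, v_max = 49/8

d=735/32 v_max=49/8 a_max=7/2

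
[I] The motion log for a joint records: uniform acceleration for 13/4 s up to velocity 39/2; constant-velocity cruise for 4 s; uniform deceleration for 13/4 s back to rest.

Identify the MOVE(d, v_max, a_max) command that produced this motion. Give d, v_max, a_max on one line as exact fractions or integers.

d=1131/8 v_max=39/2 a_max=6

a_max = (39/2)/(13/4) = 6
d_a = ½·39/2·13/4 = 507/16; d_c = 39/2·4 = 78
d = 2·507/16 + 78 = 1131/8
t_c = 4 > 0 so v_max = 39/2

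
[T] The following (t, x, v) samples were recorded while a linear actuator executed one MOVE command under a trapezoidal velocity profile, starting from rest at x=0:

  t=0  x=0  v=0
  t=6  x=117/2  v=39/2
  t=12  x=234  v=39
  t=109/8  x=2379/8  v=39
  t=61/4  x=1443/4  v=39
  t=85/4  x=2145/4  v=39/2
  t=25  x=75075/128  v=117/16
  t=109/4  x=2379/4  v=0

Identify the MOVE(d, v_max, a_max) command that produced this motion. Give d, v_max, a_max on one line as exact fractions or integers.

d=2379/4 v_max=39 a_max=13/4

final state: t=109/4, x=2379/4, v=0 → d = 2379/4
a_max = (39/2−0)/(6−0) = 13/4
max v = 39 over t∈[12,61/4] → v_max = 39
check: 39·(12+13/4) = 2379/4 ✓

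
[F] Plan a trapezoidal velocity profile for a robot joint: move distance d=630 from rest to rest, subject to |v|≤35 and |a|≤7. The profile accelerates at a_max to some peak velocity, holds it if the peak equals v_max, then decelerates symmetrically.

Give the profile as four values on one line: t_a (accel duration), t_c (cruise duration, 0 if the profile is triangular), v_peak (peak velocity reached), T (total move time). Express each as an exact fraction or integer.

t_a=5 t_c=13 v_peak=35 T=23

vₘ²/aₘ = 35²/7 = 175
630 ≥ 175 → trapezoidal
t_a = 35/7 = 5; v_peak = 35
d_cruise = 630 − 175 = 455; t_c = 455/35 = 13
T = 2·5 + 13 = 23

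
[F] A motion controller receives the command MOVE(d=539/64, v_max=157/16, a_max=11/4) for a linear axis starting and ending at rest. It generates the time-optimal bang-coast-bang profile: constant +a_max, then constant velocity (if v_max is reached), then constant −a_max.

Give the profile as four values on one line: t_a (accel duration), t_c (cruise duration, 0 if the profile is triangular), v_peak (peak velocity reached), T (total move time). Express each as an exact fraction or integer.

t_a=7/4 t_c=0 v_peak=77/16 T=7/2

(v_max)²/a_max = (157/16)²/(11/4) = 24649/704
539/64 < 24649/704 so t_c = 0
v_peak = √(539/64·11/4) = √(5929/256) = 77/16
t_a = (77/16)/(11/4) = 7/4; t_c = 0
T = 2·7/4 = 7/2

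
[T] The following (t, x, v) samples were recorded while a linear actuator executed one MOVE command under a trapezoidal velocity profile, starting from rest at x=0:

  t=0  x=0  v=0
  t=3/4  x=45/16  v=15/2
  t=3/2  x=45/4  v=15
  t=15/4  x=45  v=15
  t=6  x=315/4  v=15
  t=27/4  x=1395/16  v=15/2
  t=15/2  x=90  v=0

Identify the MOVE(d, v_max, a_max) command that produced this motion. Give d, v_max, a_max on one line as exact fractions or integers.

d=90 v_max=15 a_max=10

final state: t=15/2, x=90, v=0 → d = 90
a_max = (15/2−0)/(3/4−0) = 10
max v = 15 over t∈[3/2,6] → v_max = 15
check: 15·(3/2+9/2) = 90 ✓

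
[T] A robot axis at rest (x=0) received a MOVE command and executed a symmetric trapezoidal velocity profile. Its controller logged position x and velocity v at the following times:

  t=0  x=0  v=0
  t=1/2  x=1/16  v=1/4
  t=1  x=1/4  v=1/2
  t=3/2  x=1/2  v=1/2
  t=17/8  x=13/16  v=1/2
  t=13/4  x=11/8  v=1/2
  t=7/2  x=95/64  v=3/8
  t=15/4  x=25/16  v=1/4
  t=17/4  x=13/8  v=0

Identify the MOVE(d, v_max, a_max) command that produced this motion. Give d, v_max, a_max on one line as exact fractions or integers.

d=13/8 v_max=1/2 a_max=1/2

final state: t=17/4, x=13/8, v=0 → d = 13/8
a_max = (1/4−0)/(1/2−0) = 1/2
max v = 1/2 over t∈[1,13/4] → v_max = 1/2
check: 1/2·(1+9/4) = 13/8 ✓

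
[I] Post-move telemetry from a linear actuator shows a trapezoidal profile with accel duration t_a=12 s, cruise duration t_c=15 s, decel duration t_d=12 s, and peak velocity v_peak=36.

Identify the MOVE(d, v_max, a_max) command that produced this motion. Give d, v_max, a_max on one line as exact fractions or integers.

d=972 v_max=36 a_max=3

a_max = 36/12 = 3
d_a = ½·36·12 = 216; d_c = 36·15 = 540
d = 2·216 + 540 = 972
t_c = 15 > 0 so v_max = 36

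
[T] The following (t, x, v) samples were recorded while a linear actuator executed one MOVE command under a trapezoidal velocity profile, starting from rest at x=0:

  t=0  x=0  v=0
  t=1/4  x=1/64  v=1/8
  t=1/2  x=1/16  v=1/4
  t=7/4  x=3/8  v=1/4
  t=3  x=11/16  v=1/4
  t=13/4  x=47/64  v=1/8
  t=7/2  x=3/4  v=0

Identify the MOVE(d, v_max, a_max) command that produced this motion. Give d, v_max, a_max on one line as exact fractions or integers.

d=3/4 v_max=1/4 a_max=1/2

final state: t=7/2, x=3/4, v=0 → d = 3/4
a_max = (1/8−0)/(1/4−0) = 1/2
max v = 1/4 over t∈[1/2,3] → v_max = 1/4
check: 1/4·(1/2+5/2) = 3/4 ✓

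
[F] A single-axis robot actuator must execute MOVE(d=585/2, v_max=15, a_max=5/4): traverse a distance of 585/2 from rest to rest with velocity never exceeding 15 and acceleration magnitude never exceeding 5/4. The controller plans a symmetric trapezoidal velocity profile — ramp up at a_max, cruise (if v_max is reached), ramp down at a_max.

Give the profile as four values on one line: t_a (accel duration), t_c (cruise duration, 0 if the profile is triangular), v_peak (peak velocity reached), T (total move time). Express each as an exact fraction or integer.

t_a=12 t_c=15/2 v_peak=15 T=63/2

v_max²/a_max = 15²/(5/4) = 180
585/2 ≥ 180 → trapezoidal
t_a = 15/(5/4) = 12; v_peak = 15
d_cruise = 585/2 − 180 = 225/2; t_c = (225/2)/15 = 15/2
T = 2·12 + 15/2 = 63/2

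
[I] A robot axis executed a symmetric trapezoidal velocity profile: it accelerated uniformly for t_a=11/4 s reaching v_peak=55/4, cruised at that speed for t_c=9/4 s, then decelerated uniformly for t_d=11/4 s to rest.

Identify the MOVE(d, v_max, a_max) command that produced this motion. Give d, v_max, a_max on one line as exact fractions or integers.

d=275/4 v_max=55/4 a_max=5

a_max = (55/4)/(11/4) = 5
d_a = ½·55/4·11/4 = 605/32; d_c = 55/4·9/4 = 495/16
d = 2·605/32 + 495/16 = 275/4
t_c = 9/4 > 0 so v_max = 55/4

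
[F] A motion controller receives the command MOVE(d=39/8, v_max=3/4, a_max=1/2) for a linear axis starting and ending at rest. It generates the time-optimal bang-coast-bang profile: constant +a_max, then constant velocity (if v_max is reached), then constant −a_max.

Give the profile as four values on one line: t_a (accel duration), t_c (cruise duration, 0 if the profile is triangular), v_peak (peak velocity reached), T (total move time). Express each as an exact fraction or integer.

t_a=3/2 t_c=5 v_peak=3/4 T=8

vₘ²/aₘ = (3/4)²/(1/2) = 9/8
39/8 ≥ 9/8 ⇒ cruise phase
t_a = (3/4)/(1/2) = 3/2; v_peak = 3/4
d_cruise = 39/8 − 9/8 = 15/4; t_c = (15/4)/(3/4) = 5
T = 2·3/2 + 5 = 8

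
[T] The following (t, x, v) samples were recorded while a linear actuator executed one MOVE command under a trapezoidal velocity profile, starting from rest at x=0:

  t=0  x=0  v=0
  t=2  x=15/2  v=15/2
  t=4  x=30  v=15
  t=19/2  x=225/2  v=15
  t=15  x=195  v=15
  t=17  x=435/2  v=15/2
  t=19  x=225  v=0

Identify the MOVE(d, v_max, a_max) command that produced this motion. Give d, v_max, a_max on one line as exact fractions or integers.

d=225 v_max=15 a_max=15/4

final state: t=19, x=225, v=0 → d = 225
a_max = (15/2−0)/(2−0) = 15/4
max v = 15 over t∈[4,15] → v_max = 15
check: 15·(4+11) = 225 ✓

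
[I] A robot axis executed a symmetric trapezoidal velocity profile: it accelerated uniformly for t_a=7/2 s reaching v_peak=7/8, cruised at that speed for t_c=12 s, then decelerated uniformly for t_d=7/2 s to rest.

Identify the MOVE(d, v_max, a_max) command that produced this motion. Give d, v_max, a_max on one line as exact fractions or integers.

a_max = (7/8)/(7/2) = 1/4
d_a = ½·7/8·7/2 = 49/32; d_c = 7/8·12 = 21/2
d = 2·49/32 + 21/2 = 217/16
t_c = 12 > 0 → v_max = v_peak = 7/8

d=217/16 v_max=7/8 a_max=1/4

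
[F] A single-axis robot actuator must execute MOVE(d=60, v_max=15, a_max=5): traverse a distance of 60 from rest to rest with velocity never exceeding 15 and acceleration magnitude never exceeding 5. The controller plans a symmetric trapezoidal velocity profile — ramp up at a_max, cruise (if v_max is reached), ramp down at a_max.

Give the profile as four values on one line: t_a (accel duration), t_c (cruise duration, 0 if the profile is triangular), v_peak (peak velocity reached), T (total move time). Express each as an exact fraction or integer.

t_a=3 t_c=1 v_peak=15 T=7

vₘ²/aₘ = 15²/5 = 45
60 ≥ 45 so v_max reached
t_a = 15/5 = 3; v_peak = 15
d_cruise = 60 − 45 = 15; t_c = 15/15 = 1
T = 2·3 + 1 = 7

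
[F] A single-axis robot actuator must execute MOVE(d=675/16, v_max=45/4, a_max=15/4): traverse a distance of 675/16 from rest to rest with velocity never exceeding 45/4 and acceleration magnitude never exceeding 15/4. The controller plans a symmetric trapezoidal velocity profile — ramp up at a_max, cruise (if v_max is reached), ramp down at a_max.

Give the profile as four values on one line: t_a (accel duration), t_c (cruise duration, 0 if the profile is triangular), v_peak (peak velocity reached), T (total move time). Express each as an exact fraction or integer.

t_a=3 t_c=3/4 v_peak=45/4 T=27/4

v_max²/a_max = (45/4)²/(15/4) = 135/4
675/16 ≥ 135/4 so v_max reached
t_a = (45/4)/(15/4) = 3; v_peak = 45/4
d_cruise = 675/16 − 135/4 = 135/16; t_c = (135/16)/(45/4) = 3/4
T = 2·3 + 3/4 = 27/4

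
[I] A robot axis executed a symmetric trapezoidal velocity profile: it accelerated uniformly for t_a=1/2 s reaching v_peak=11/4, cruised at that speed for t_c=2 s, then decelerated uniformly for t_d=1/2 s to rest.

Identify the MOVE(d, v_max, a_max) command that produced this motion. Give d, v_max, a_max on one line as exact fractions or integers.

a_max = (11/4)/(1/2) = 11/2
d_a = ½·11/4·1/2 = 11/16; d_c = 11/4·2 = 11/2
d = 2·11/16 + 11/2 = 55/8
t_c = 2 > 0 → v_max = v_peak = 11/4

d=55/8 v_max=11/4 a_max=11/2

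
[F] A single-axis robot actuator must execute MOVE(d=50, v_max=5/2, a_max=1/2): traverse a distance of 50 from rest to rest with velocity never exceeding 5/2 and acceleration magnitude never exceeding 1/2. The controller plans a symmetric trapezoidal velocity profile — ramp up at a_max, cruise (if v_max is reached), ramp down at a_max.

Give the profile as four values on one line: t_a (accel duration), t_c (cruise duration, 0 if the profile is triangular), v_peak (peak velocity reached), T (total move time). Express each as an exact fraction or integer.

t_a=5 t_c=15 v_peak=5/2 T=25

vₘ²/aₘ = (5/2)²/(1/2) = 25/2
50 ≥ 25/2 ⇒ cruise phase
t_a = (5/2)/(1/2) = 5; v_peak = 5/2
d_cruise = 50 − 25/2 = 75/2; t_c = (75/2)/(5/2) = 15
T = 2·5 + 15 = 25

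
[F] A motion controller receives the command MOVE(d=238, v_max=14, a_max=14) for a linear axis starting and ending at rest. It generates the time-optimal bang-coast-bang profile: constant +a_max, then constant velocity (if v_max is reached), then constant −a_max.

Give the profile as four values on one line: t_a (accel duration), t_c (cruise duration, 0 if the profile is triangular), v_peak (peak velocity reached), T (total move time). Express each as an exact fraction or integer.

v_max²/a_max = 14²/14 = 14
238 ≥ 14 so v_max reached
t_a = 14/14 = 1; v_peak = 14
d_cruise = 238 − 14 = 224; t_c = 224/14 = 16
T = 2·1 + 16 = 18

t_a=1 t_c=16 v_peak=14 T=18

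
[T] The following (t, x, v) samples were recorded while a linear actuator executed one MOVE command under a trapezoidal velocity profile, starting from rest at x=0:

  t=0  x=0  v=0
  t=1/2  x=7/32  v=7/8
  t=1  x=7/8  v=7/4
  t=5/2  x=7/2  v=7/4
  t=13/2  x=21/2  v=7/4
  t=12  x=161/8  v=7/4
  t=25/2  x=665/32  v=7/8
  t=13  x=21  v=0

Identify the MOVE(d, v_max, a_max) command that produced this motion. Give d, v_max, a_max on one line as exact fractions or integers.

d=21 v_max=7/4 a_max=7/4

final state: t=13, x=21, v=0 → d = 21
a_max = (7/8−0)/(1/2−0) = 7/4
max v = 7/4 over t∈[1,12] → v_max = 7/4
check: 7/4·(1+11) = 21 ✓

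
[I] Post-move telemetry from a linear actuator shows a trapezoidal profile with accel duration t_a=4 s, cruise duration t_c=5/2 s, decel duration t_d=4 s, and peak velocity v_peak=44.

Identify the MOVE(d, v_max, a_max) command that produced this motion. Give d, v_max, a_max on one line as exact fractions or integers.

a_max = 44/4 = 11
d_a = ½·44·4 = 88; d_c = 44·5/2 = 110
d = 2·88 + 110 = 286
t_c = 5/2 > 0 ⇒ limit active, v_max = 44

d=286 v_max=44 a_max=11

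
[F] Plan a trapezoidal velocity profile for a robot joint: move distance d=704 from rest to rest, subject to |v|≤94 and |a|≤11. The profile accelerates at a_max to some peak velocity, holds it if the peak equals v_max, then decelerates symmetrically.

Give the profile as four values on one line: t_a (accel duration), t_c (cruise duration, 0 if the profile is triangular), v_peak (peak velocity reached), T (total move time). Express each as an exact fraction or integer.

t_a=8 t_c=0 v_peak=88 T=16

v_max²/a_max = 94²/11 = 8836/11
704 < 8836/11 so t_c = 0
v_peak = √(704·11) = √7744 = 88
t_a = 88/11 = 8; t_c = 0
T = 2·8 = 16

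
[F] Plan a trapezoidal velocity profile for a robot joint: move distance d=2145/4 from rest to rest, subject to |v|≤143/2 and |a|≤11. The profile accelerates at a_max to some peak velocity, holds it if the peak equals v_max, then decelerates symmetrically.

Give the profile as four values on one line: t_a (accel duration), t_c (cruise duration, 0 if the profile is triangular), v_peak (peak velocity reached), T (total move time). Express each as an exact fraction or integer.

t_a=13/2 t_c=1 v_peak=143/2 T=14

(v_max)²/a_max = (143/2)²/11 = 1859/4
2145/4 ≥ 1859/4 ⇒ cruise phase
t_a = (143/2)/11 = 13/2; v_peak = 143/2
d_cruise = 2145/4 − 1859/4 = 143/2; t_c = (143/2)/(143/2) = 1
T = 2·13/2 + 1 = 14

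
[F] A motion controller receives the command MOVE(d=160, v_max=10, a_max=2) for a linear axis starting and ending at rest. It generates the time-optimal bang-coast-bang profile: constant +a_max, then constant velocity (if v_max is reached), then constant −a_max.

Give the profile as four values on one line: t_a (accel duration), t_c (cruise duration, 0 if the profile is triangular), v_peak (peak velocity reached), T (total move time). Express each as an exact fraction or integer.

(v_max)²/a_max = 10²/2 = 50
160 ≥ 50 so v_max reached
t_a = 10/2 = 5; v_peak = 10
d_cruise = 160 − 50 = 110; t_c = 110/10 = 11
T = 2·5 + 11 = 21

t_a=5 t_c=11 v_peak=10 T=21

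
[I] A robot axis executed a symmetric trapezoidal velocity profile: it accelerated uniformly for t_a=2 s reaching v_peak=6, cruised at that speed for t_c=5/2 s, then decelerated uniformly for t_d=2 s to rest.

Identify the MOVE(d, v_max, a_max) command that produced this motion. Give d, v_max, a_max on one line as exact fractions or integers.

d=27 v_max=6 a_max=3

a_max = 6/2 = 3
d_a = ½·6·2 = 6; d_c = 6·5/2 = 15
d = 2·6 + 15 = 27
t_c = 5/2 > 0 → v_max = v_peak = 6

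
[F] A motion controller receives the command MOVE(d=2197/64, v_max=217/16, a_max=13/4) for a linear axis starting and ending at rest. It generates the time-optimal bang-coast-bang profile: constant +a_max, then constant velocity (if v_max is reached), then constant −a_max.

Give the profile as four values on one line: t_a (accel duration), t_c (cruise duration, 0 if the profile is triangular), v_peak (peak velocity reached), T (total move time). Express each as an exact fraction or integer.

(v_max)²/a_max = (217/16)²/(13/4) = 47089/832
2197/64 < 47089/832 so t_c = 0
v_peak = √(2197/64·13/4) = √(28561/256) = 169/16
t_a = (169/16)/(13/4) = 13/4; t_c = 0
T = 2·13/4 = 13/2

t_a=13/4 t_c=0 v_peak=169/16 T=13/2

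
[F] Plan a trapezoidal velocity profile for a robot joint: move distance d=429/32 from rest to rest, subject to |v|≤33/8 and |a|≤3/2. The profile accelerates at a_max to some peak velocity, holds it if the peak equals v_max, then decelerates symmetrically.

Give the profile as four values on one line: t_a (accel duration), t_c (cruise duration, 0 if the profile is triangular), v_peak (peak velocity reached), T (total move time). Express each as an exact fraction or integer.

vₘ²/aₘ = (33/8)²/(3/2) = 363/32
429/32 ≥ 363/32 → trapezoidal
t_a = (33/8)/(3/2) = 11/4; v_peak = 33/8
d_cruise = 429/32 − 363/32 = 33/16; t_c = (33/16)/(33/8) = 1/2
T = 2·11/4 + 1/2 = 6

t_a=11/4 t_c=1/2 v_peak=33/8 T=6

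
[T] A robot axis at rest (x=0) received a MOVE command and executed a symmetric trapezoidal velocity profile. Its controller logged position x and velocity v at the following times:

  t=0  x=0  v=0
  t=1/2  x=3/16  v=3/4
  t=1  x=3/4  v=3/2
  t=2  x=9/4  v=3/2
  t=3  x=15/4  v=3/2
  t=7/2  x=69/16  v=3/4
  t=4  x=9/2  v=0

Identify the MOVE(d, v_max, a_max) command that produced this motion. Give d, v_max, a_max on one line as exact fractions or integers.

d=9/2 v_max=3/2 a_max=3/2

final state: t=4, x=9/2, v=0 → d = 9/2
a_max = (3/4−0)/(1/2−0) = 3/2
max v = 3/2 over t∈[1,3] → v_max = 3/2
check: 3/2·(1+2) = 9/2 ✓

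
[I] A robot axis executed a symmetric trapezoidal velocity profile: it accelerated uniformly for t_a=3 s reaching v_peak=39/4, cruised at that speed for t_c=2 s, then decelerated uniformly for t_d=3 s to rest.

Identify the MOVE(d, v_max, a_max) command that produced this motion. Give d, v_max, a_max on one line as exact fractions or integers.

a_max = (39/4)/3 = 13/4
d_a = ½·39/4·3 = 117/8; d_c = 39/4·2 = 39/2
d = 2·117/8 + 39/2 = 195/4
t_c = 2 > 0 → v_max = v_peak = 39/4

d=195/4 v_max=39/4 a_max=13/4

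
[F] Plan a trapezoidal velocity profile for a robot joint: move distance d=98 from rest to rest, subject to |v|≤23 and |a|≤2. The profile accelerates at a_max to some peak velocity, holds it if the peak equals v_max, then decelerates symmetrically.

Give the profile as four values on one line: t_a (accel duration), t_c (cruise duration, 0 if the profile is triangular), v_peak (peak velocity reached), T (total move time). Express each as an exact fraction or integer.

t_a=7 t_c=0 v_peak=14 T=14

(v_max)²/a_max = 23²/2 = 529/2
98 < 529/2 so t_c = 0
v_peak = √(98·2) = √196 = 14
t_a = 14/2 = 7; t_c = 0
T = 2·7 = 14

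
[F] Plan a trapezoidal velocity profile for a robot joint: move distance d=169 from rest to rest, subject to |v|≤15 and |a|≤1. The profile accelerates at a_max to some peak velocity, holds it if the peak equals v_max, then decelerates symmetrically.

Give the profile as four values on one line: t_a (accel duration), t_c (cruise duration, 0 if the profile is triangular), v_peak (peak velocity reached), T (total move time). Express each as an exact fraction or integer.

t_a=13 t_c=0 v_peak=13 T=26

vₘ²/aₘ = 15²/1 = 225
169 < 225 so t_c = 0
v_peak = √(169·1) = √169 = 13
t_a = 13/1 = 13; t_c = 0
T = 2·13 = 26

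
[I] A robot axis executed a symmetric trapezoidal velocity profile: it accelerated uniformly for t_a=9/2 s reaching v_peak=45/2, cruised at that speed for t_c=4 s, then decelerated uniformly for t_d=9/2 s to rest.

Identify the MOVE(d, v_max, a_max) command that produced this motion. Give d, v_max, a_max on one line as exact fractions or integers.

a_max = (45/2)/(9/2) = 5
d_a = ½·45/2·9/2 = 405/8; d_c = 45/2·4 = 90
d = 2·405/8 + 90 = 765/4
t_c = 4 > 0 → v_max = v_peak = 45/2

d=765/4 v_max=45/2 a_max=5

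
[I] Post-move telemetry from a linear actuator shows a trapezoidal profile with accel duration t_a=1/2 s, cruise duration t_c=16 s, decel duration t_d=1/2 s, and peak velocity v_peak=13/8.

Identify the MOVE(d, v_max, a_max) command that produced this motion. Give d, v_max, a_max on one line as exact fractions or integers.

a_max = (13/8)/(1/2) = 13/4
d_a = ½·13/8·1/2 = 13/32; d_c = 13/8·16 = 26
d = 2·13/32 + 26 = 429/16
t_c = 16 > 0 → v_max = v_peak = 13/8

d=429/16 v_max=13/8 a_max=13/4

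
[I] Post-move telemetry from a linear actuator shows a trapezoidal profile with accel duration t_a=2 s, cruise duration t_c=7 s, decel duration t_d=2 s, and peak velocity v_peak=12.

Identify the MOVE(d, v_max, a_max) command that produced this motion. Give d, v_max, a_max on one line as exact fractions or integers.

d=108 v_max=12 a_max=6

a_max = 12/2 = 6
d_a = ½·12·2 = 12; d_c = 12·7 = 84
d = 2·12 + 84 = 108
t_c = 7 > 0 ⇒ limit active, v_max = 12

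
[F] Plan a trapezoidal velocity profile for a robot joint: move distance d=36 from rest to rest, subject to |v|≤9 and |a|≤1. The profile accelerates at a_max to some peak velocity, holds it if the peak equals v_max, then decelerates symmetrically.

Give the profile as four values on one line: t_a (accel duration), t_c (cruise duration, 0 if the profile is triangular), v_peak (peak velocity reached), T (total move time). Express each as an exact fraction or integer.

v_max²/a_max = 9²/1 = 81
36 < 81 → triangular
v_peak = √(36·1) = √36 = 6
t_a = 6/1 = 6; t_c = 0
T = 2·6 = 12

t_a=6 t_c=0 v_peak=6 T=12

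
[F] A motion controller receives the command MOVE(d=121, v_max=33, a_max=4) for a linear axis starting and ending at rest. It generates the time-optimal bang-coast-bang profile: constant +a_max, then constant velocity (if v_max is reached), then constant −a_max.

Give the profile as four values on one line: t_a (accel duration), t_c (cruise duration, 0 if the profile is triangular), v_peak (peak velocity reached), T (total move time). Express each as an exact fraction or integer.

(v_max)²/a_max = 33²/4 = 1089/4
121 < 1089/4 so t_c = 0
v_peak = √(121·4) = √484 = 22
t_a = 22/4 = 11/2; t_c = 0
T = 2·11/2 = 11

t_a=11/2 t_c=0 v_peak=22 T=11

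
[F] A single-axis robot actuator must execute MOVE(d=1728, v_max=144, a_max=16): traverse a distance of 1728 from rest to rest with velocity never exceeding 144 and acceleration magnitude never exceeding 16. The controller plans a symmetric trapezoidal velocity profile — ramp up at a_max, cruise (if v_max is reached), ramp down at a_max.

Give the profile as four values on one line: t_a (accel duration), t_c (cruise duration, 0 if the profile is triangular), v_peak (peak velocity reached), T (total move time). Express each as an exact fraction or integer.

t_a=9 t_c=3 v_peak=144 T=21

(v_max)²/a_max = 144²/16 = 1296
1728 ≥ 1296 so v_max reached
t_a = 144/16 = 9; v_peak = 144
d_cruise = 1728 − 1296 = 432; t_c = 432/144 = 3
T = 2·9 + 3 = 21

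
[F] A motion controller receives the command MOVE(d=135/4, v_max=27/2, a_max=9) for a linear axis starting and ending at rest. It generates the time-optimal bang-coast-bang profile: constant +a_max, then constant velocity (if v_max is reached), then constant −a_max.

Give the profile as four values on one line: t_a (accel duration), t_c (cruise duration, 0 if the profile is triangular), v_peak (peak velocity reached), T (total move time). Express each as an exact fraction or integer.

t_a=3/2 t_c=1 v_peak=27/2 T=4

(v_max)²/a_max = (27/2)²/9 = 81/4
135/4 ≥ 81/4 so v_max reached
t_a = (27/2)/9 = 3/2; v_peak = 27/2
d_cruise = 135/4 − 81/4 = 27/2; t_c = (27/2)/(27/2) = 1
T = 2·3/2 + 1 = 4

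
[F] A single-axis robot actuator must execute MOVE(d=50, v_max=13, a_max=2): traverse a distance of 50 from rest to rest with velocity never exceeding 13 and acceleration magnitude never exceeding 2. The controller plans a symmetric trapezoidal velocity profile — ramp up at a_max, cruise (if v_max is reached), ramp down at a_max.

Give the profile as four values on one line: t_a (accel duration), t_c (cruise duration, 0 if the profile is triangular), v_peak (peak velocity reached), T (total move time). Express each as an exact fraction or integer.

t_a=5 t_c=0 v_peak=10 T=10

v_max²/a_max = 13²/2 = 169/2
50 < 169/2 → triangular
v_peak = √(50·2) = √100 = 10
t_a = 10/2 = 5; t_c = 0
T = 2·5 = 10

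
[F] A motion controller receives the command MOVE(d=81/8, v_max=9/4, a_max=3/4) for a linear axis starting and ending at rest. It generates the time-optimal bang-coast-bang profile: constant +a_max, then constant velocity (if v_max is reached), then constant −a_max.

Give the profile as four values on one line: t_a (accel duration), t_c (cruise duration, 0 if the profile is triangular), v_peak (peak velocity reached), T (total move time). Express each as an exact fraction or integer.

t_a=3 t_c=3/2 v_peak=9/4 T=15/2

vₘ²/aₘ = (9/4)²/(3/4) = 27/4
81/8 ≥ 27/4 so v_max reached
t_a = (9/4)/(3/4) = 3; v_peak = 9/4
d_cruise = 81/8 − 27/4 = 27/8; t_c = (27/8)/(9/4) = 3/2
T = 2·3 + 3/2 = 15/2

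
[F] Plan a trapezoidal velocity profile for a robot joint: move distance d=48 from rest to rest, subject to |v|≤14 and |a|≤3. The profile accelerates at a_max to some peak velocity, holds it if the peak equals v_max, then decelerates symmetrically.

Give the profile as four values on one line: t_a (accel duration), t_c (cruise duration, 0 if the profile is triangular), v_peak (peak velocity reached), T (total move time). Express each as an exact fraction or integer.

(v_max)²/a_max = 14²/3 = 196/3
48 < 196/3 → triangular
v_peak = √(48·3) = √144 = 12
t_a = 12/3 = 4; t_c = 0
T = 2·4 = 8

t_a=4 t_c=0 v_peak=12 T=8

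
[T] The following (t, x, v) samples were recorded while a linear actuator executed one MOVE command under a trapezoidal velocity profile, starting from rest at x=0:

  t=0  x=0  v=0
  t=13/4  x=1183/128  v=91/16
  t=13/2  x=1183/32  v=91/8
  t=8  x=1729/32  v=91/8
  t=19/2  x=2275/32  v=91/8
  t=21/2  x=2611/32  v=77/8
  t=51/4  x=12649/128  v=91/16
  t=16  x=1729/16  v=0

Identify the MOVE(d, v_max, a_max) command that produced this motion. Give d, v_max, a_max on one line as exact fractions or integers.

d=1729/16 v_max=91/8 a_max=7/4

final state: t=16, x=1729/16, v=0 → d = 1729/16
a_max = (91/16−0)/(13/4−0) = 7/4
max v = 91/8 over t∈[13/2,19/2] → v_max = 91/8
check: 91/8·(13/2+3) = 1729/16 ✓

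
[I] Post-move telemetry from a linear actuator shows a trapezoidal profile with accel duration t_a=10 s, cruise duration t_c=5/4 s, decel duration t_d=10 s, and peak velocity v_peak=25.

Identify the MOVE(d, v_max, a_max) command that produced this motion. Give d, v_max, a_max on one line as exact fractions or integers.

d=1125/4 v_max=25 a_max=5/2

a_max = 25/10 = 5/2
d_a = ½·25·10 = 125; d_c = 25·5/4 = 125/4
d = 2·125 + 125/4 = 1125/4
t_c = 5/4 > 0 ⇒ limit active, v_max = 25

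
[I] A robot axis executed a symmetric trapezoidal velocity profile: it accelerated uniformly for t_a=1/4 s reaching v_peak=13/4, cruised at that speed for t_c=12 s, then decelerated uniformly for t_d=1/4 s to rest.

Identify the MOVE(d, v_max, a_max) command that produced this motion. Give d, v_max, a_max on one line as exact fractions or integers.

d=637/16 v_max=13/4 a_max=13

a_max = (13/4)/(1/4) = 13
d_a = ½·13/4·1/4 = 13/32; d_c = 13/4·12 = 39
d = 2·13/32 + 39 = 637/16
t_c = 12 > 0 so v_max = 13/4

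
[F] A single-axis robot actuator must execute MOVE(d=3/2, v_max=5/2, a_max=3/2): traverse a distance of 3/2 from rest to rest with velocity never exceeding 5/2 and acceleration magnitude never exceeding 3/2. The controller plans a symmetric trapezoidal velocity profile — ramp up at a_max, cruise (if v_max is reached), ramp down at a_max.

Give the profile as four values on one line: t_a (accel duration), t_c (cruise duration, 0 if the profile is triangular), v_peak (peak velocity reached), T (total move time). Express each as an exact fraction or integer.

t_a=1 t_c=0 v_peak=3/2 T=2

vₘ²/aₘ = (5/2)²/(3/2) = 25/6
3/2 < 25/6 ⇒ no cruise
v_peak = √(3/2·3/2) = √(9/4) = 3/2
t_a = (3/2)/(3/2) = 1; t_c = 0
T = 2·1 = 2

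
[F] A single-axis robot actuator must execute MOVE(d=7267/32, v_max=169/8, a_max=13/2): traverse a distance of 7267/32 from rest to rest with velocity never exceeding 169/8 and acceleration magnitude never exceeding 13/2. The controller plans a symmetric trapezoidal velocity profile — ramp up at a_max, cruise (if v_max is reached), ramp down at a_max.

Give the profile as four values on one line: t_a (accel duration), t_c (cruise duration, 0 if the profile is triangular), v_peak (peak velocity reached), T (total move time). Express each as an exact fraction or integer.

t_a=13/4 t_c=15/2 v_peak=169/8 T=14

v_max²/a_max = (169/8)²/(13/2) = 2197/32
7267/32 ≥ 2197/32 ⇒ cruise phase
t_a = (169/8)/(13/2) = 13/4; v_peak = 169/8
d_cruise = 7267/32 − 2197/32 = 2535/16; t_c = (2535/16)/(169/8) = 15/2
T = 2·13/4 + 15/2 = 14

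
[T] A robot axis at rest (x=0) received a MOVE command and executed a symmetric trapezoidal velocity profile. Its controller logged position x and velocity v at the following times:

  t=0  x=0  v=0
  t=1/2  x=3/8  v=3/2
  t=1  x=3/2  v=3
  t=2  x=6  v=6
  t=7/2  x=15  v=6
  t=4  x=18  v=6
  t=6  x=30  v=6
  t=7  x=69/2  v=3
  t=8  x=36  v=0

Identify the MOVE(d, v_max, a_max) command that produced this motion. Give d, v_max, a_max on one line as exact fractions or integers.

final state: t=8, x=36, v=0 → d = 36
a_max = (3/2−0)/(1/2−0) = 3
max v = 6 over t∈[2,6] → v_max = 6
check: 6·(2+4) = 36 ✓

d=36 v_max=6 a_max=3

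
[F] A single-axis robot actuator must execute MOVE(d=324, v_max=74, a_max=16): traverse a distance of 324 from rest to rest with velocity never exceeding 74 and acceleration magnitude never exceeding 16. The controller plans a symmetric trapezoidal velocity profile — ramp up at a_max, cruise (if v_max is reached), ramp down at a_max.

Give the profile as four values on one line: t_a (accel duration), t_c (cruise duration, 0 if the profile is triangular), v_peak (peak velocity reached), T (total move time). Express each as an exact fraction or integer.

t_a=9/2 t_c=0 v_peak=72 T=9

(v_max)²/a_max = 74²/16 = 1369/4
324 < 1369/4 ⇒ no cruise
v_peak = √(324·16) = √5184 = 72
t_a = 72/16 = 9/2; t_c = 0
T = 2·9/2 = 9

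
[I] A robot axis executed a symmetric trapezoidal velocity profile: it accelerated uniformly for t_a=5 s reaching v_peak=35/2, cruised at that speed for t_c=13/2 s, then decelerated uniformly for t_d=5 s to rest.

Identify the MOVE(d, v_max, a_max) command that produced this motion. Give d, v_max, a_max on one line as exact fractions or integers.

a_max = (35/2)/5 = 7/2
d_a = ½·35/2·5 = 175/4; d_c = 35/2·13/2 = 455/4
d = 2·175/4 + 455/4 = 805/4
t_c = 13/2 > 0 → v_max = v_peak = 35/2

d=805/4 v_max=35/2 a_max=7/2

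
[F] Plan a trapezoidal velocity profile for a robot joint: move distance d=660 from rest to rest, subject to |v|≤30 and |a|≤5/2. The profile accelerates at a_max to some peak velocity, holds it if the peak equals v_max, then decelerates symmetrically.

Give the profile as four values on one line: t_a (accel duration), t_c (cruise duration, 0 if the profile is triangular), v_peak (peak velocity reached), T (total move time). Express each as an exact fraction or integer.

t_a=12 t_c=10 v_peak=30 T=34

vₘ²/aₘ = 30²/(5/2) = 360
660 ≥ 360 → trapezoidal
t_a = 30/(5/2) = 12; v_peak = 30
d_cruise = 660 − 360 = 300; t_c = 300/30 = 10
T = 2·12 + 10 = 34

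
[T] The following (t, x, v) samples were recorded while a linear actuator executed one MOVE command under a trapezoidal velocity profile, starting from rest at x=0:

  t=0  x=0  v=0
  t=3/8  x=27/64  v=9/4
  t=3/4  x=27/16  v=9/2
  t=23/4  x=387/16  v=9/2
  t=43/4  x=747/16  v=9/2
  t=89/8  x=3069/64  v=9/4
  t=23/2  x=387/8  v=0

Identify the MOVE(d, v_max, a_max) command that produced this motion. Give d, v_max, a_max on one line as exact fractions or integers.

final state: t=23/2, x=387/8, v=0 → d = 387/8
a_max = (9/4−0)/(3/8−0) = 6
max v = 9/2 over t∈[3/4,43/4] → v_max = 9/2
check: 9/2·(3/4+10) = 387/8 ✓

d=387/8 v_max=9/2 a_max=6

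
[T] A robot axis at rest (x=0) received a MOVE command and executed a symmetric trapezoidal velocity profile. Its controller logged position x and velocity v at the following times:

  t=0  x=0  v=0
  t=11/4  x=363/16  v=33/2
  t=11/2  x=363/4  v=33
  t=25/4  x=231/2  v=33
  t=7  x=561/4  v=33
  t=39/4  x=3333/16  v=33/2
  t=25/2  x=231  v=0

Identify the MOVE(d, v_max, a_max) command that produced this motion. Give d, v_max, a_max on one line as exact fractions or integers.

d=231 v_max=33 a_max=6

final state: t=25/2, x=231, v=0 → d = 231
a_max = (33/2−0)/(11/4−0) = 6
max v = 33 over t∈[11/2,7] → v_max = 33
check: 33·(11/2+3/2) = 231 ✓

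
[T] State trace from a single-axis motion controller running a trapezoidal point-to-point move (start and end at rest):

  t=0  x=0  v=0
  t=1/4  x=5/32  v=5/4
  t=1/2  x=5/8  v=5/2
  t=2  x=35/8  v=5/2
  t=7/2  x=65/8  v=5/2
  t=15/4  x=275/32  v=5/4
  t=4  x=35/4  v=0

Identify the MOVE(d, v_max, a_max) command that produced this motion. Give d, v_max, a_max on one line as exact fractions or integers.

d=35/4 v_max=5/2 a_max=5

final state: t=4, x=35/4, v=0 → d = 35/4
a_max = (5/4−0)/(1/4−0) = 5
max v = 5/2 over t∈[1/2,7/2] → v_max = 5/2
check: 5/2·(1/2+3) = 35/4 ✓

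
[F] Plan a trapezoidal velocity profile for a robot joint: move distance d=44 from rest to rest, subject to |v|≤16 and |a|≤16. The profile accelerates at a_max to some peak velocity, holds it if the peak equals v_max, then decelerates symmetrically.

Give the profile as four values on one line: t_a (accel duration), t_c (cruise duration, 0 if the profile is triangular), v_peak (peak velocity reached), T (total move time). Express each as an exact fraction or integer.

(v_max)²/a_max = 16²/16 = 16
44 ≥ 16 → trapezoidal
t_a = 16/16 = 1; v_peak = 16
d_cruise = 44 − 16 = 28; t_c = 28/16 = 7/4
T = 2·1 + 7/4 = 15/4

t_a=1 t_c=7/4 v_peak=16 T=15/4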